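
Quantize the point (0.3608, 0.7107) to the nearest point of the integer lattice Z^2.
(0, 1)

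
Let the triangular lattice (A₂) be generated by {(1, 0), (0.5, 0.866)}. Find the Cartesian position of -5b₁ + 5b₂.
(-2.5, 4.33)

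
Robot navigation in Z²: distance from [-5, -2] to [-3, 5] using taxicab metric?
9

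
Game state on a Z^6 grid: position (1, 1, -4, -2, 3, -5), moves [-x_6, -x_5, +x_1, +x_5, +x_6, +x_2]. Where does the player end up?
(2, 2, -4, -2, 3, -5)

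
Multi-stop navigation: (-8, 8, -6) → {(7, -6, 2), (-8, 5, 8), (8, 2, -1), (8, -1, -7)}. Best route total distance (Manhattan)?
69
(one optimal route: (-8, 8, -6) → (-8, 5, 8) → (8, 2, -1) → (8, -1, -7) → (7, -6, 2))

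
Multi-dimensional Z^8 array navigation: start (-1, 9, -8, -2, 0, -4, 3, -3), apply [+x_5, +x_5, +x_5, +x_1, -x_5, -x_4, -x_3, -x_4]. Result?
(0, 9, -9, -4, 2, -4, 3, -3)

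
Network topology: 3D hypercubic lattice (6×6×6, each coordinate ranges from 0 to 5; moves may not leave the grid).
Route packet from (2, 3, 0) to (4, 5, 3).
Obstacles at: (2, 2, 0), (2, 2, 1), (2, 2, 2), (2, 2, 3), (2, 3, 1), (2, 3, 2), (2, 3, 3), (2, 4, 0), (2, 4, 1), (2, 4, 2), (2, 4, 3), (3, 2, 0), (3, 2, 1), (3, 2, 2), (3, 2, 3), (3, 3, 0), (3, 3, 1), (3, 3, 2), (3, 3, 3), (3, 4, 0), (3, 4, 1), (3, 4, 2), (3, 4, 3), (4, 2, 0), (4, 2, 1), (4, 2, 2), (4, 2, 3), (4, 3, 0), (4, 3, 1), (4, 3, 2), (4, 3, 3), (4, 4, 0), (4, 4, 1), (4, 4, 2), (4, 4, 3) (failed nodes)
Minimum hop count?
9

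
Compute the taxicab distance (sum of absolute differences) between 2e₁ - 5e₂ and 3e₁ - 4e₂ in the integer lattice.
2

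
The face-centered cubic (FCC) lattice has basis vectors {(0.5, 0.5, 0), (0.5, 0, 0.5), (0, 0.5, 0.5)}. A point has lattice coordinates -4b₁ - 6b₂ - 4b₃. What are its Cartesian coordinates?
(-5, -4, -5)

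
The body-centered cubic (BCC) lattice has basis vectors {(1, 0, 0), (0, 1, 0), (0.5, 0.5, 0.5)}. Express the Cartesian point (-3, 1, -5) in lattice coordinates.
2b₁ + 6b₂ - 10b₃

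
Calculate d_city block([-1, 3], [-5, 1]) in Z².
6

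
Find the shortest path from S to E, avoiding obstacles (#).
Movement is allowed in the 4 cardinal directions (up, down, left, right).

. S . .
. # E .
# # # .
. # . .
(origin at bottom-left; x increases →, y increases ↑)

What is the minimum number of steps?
2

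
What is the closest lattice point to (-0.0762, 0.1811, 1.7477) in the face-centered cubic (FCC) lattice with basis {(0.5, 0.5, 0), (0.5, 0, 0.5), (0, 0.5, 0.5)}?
(0, 0, 2)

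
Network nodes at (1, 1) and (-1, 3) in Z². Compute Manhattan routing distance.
4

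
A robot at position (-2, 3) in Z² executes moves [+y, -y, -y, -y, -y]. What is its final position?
(-2, 0)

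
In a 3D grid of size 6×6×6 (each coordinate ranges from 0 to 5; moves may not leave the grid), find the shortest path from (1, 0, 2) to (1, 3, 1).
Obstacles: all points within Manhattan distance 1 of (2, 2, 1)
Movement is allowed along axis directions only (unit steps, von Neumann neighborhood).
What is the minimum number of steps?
4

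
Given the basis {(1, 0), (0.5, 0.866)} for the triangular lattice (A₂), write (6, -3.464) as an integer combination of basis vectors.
8b₁ - 4b₂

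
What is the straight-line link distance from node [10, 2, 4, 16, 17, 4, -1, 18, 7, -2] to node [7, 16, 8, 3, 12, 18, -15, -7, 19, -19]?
43.1856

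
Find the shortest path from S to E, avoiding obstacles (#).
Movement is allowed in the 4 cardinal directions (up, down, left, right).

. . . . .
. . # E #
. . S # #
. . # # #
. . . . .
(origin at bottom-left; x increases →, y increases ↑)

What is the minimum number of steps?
6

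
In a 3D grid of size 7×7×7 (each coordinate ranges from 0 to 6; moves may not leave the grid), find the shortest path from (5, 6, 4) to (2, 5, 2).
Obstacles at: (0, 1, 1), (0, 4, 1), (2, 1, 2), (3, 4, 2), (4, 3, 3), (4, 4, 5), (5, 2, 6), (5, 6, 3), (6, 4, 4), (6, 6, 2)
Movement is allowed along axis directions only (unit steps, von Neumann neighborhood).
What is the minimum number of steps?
6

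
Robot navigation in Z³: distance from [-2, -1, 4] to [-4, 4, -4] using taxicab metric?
15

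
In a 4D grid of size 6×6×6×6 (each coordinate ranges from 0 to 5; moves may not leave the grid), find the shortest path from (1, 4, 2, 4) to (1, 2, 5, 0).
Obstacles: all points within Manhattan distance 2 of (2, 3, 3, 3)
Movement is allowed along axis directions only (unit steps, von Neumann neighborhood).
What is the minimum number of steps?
9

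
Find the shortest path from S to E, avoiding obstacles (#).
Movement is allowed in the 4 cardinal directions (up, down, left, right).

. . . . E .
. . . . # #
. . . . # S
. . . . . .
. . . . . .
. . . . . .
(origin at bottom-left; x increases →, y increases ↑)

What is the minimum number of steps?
7
(one shortest path: (5, 3) → (5, 2) → (4, 2) → (3, 2) → (3, 3) → (3, 4) → (3, 5) → (4, 5))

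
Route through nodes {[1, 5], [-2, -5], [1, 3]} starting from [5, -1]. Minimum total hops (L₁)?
23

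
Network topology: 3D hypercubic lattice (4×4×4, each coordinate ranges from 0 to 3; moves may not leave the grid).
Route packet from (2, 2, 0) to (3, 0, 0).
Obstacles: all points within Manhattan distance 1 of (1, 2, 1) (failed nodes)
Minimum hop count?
3
(one shortest path: (2, 2, 0) → (3, 2, 0) → (3, 1, 0) → (3, 0, 0))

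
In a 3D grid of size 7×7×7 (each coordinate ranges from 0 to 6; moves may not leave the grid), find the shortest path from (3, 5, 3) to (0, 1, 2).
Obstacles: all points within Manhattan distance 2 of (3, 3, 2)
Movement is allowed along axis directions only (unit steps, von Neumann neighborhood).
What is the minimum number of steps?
8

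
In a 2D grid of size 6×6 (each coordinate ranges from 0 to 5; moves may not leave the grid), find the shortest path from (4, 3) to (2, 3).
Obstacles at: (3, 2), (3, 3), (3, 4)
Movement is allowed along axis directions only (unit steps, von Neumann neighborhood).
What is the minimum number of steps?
6
(one shortest path: (4, 3) → (4, 2) → (4, 1) → (3, 1) → (2, 1) → (2, 2) → (2, 3))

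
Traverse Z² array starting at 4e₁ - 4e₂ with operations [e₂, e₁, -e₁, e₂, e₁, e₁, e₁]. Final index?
(7, -2)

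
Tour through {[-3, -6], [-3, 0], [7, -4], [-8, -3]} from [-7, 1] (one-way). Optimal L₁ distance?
31
(one optimal route: (-7, 1) → (-8, -3) → (-3, 0) → (-3, -6) → (7, -4))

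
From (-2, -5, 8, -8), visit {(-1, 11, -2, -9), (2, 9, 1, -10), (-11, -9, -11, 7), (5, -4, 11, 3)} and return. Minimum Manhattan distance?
160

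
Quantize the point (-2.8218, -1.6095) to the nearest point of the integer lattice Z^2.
(-3, -2)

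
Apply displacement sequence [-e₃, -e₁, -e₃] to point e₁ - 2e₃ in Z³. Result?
(0, 0, -4)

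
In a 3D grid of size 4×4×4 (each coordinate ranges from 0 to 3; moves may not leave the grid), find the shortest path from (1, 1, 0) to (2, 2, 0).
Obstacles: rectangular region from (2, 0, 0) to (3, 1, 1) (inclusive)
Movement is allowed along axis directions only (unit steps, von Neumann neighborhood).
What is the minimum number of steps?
2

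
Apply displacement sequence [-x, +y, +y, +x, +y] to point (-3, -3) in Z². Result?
(-3, 0)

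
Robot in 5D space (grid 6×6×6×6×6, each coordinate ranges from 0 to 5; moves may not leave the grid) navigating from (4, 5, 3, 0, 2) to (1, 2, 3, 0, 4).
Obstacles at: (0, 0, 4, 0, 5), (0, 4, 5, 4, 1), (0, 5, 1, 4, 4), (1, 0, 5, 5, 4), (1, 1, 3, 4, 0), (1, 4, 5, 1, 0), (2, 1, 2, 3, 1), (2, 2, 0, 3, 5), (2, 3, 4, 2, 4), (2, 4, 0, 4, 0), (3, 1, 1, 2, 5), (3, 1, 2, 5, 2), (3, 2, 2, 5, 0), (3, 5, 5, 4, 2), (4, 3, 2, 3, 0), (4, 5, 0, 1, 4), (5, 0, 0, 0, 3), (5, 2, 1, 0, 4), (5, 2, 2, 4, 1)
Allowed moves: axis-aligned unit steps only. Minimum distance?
8
(one shortest path: (4, 5, 3, 0, 2) → (3, 5, 3, 0, 2) → (2, 5, 3, 0, 2) → (1, 5, 3, 0, 2) → (1, 4, 3, 0, 2) → (1, 3, 3, 0, 2) → (1, 2, 3, 0, 2) → (1, 2, 3, 0, 3) → (1, 2, 3, 0, 4))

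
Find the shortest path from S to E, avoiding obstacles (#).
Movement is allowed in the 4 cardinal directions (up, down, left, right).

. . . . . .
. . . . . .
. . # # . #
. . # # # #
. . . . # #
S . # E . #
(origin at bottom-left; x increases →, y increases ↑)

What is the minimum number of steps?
5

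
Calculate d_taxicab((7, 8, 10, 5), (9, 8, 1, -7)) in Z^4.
23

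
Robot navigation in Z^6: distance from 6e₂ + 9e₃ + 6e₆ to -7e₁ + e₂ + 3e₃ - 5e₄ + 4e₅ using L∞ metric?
7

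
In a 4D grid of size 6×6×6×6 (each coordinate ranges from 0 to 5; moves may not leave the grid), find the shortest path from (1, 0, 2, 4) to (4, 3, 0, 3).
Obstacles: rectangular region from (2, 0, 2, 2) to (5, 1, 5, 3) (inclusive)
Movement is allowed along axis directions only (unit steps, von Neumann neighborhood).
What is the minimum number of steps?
9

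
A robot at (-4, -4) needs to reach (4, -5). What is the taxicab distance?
9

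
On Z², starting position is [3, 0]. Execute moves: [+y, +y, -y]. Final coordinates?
(3, 1)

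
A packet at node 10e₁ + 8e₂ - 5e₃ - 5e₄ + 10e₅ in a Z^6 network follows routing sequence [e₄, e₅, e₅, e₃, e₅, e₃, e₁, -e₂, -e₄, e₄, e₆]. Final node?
(11, 7, -3, -4, 13, 1)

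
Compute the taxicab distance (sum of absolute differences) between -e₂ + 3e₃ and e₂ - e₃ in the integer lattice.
6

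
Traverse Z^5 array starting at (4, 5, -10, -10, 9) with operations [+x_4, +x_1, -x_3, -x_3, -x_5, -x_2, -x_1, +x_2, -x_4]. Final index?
(4, 5, -12, -10, 8)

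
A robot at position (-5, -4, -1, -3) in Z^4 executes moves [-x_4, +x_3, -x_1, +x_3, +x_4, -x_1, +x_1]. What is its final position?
(-6, -4, 1, -3)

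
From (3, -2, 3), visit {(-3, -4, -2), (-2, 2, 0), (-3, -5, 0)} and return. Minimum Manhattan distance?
36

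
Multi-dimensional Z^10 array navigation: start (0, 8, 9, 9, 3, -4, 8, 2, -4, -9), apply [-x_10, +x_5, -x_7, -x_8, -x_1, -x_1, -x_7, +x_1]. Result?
(-1, 8, 9, 9, 4, -4, 6, 1, -4, -10)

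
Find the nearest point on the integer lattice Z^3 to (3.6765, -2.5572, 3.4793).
(4, -3, 3)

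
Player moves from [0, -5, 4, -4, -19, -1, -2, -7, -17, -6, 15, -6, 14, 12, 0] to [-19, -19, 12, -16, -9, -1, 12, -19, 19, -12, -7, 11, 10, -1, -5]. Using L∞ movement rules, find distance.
36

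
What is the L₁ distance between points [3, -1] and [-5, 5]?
14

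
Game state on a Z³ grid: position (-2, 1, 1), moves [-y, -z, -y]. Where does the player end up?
(-2, -1, 0)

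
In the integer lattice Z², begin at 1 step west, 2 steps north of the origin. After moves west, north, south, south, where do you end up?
(-2, 1)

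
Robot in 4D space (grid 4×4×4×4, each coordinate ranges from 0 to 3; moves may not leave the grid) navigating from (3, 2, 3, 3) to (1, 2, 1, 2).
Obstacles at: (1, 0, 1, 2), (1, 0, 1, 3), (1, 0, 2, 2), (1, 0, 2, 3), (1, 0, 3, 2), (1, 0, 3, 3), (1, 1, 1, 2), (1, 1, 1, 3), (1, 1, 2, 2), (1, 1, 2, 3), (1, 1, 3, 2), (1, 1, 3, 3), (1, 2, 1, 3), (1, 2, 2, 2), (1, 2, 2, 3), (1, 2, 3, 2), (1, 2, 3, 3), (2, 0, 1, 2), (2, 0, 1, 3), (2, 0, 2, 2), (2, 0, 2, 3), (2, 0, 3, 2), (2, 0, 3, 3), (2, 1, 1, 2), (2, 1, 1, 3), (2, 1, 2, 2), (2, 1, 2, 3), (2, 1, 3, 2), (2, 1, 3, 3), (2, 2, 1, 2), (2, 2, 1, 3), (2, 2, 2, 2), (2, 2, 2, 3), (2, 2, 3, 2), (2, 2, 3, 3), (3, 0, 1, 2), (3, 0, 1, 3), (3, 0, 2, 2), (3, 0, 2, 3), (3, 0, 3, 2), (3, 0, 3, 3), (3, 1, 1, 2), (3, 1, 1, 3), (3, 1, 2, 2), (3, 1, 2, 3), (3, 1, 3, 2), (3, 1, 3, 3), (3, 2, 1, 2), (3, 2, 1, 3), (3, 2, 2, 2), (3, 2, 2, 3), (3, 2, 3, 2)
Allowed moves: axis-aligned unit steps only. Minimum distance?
7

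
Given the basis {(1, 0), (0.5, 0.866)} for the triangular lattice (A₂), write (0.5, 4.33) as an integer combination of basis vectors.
-2b₁ + 5b₂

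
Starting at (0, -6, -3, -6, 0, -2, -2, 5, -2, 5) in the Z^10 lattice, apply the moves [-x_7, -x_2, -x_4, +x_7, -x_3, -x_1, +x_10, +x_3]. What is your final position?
(-1, -7, -3, -7, 0, -2, -2, 5, -2, 6)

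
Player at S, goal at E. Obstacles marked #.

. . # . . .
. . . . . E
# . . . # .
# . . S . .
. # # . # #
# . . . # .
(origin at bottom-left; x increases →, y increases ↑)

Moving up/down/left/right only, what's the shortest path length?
4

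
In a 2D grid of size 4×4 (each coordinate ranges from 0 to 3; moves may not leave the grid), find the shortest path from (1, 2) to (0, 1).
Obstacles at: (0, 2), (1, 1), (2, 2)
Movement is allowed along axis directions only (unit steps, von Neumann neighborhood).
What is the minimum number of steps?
10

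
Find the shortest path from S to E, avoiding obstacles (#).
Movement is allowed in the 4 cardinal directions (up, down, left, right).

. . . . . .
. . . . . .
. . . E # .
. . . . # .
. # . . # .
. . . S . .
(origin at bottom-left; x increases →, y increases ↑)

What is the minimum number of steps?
3
(one shortest path: (3, 0) → (3, 1) → (3, 2) → (3, 3))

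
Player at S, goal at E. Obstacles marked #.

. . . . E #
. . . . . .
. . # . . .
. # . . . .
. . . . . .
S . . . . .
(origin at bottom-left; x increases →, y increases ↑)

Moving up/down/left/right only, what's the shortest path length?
9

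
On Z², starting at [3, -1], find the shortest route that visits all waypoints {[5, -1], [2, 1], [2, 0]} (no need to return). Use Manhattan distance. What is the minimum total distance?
7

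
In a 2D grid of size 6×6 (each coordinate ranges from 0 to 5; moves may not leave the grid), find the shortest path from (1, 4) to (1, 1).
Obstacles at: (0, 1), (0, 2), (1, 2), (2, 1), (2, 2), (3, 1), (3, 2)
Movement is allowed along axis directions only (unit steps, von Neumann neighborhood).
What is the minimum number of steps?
11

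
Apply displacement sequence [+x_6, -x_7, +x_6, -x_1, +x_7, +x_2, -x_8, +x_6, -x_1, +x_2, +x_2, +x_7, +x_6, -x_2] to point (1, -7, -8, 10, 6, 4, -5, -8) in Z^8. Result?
(-1, -5, -8, 10, 6, 8, -4, -9)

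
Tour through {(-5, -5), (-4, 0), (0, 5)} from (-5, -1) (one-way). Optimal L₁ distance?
19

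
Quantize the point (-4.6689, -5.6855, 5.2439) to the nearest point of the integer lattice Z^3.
(-5, -6, 5)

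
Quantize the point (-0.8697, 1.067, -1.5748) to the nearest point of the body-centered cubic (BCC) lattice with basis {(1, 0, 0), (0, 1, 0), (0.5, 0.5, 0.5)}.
(-1, 1, -2)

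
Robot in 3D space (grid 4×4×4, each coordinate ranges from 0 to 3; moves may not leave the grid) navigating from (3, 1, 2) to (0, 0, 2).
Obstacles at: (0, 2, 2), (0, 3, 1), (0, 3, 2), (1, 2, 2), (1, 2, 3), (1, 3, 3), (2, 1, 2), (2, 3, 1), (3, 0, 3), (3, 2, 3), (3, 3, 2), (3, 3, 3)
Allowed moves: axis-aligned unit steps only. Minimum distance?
4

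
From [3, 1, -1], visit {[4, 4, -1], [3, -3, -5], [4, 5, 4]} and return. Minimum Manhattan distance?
36
(one optimal route: (3, 1, -1) → (4, 4, -1) → (4, 5, 4) → (3, -3, -5) → (3, 1, -1))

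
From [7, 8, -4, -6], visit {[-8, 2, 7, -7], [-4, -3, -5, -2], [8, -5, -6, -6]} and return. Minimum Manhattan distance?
94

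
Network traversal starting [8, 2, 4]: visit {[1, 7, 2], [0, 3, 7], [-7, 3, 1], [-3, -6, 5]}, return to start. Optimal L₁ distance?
70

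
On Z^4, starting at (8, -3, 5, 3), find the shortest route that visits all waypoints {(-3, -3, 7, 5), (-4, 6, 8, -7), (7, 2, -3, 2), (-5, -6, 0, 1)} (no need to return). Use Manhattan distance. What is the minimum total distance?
78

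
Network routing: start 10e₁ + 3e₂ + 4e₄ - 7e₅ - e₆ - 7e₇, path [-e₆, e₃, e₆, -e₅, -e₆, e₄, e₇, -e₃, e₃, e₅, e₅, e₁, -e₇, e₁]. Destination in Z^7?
(12, 3, 1, 5, -6, -2, -7)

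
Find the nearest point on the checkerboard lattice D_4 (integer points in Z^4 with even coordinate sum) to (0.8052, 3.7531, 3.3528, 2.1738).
(1, 4, 3, 2)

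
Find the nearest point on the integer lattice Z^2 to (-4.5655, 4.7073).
(-5, 5)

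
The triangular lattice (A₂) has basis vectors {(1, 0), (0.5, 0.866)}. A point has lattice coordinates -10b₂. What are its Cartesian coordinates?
(-5, -8.66)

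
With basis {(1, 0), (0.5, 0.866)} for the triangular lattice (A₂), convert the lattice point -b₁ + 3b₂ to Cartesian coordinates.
(0.5, 2.598)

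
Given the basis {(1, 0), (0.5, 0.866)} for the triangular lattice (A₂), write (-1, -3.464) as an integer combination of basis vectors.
b₁ - 4b₂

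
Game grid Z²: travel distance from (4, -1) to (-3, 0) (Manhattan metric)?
8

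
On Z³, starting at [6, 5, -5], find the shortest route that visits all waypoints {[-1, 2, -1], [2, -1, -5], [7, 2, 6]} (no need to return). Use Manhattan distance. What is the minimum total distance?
35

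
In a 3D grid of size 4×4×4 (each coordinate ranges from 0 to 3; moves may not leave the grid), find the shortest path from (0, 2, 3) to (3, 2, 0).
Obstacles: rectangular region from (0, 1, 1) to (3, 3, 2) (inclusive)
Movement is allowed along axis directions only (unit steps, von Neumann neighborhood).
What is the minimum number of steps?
10
(one shortest path: (0, 2, 3) → (1, 2, 3) → (2, 2, 3) → (3, 2, 3) → (3, 1, 3) → (3, 0, 3) → (3, 0, 2) → (3, 0, 1) → (3, 0, 0) → (3, 1, 0) → (3, 2, 0))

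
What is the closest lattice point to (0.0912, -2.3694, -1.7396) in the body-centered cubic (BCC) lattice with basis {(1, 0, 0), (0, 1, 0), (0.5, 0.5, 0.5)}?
(0, -2, -2)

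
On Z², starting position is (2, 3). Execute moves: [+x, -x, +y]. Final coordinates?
(2, 4)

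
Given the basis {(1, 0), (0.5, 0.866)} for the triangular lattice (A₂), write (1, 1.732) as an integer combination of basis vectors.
2b₂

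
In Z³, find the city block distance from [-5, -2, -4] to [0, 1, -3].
9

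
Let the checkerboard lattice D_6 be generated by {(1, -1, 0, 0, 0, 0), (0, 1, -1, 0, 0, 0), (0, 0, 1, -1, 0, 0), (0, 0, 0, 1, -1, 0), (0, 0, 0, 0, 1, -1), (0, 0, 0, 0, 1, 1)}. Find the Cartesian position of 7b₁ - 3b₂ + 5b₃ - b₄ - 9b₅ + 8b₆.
(7, -10, 8, -6, 0, 17)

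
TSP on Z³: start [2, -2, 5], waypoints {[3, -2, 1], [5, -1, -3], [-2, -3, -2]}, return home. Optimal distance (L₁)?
34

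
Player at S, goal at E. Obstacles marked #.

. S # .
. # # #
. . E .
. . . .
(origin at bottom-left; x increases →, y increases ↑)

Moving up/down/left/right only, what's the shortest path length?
5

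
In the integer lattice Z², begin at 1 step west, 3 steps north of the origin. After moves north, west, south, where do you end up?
(-2, 3)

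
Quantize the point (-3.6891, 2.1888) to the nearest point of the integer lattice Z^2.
(-4, 2)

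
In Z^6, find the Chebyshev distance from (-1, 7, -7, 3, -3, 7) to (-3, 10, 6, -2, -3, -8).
15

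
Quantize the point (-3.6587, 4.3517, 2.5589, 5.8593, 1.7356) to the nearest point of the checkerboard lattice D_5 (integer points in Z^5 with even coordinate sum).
(-4, 4, 2, 6, 2)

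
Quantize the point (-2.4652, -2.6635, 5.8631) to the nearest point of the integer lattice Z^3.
(-2, -3, 6)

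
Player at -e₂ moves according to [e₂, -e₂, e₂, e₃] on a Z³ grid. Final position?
(0, 0, 1)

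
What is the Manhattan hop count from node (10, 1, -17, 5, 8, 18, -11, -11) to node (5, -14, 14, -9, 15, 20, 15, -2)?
109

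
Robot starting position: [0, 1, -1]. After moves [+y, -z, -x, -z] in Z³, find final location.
(-1, 2, -3)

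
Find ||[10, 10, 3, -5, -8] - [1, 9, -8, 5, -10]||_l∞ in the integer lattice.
11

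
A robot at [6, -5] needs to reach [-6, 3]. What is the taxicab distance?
20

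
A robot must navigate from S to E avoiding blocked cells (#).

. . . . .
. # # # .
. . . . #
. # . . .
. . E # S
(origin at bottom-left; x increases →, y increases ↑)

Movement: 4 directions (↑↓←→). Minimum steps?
4
(one shortest path: (4, 0) → (4, 1) → (3, 1) → (2, 1) → (2, 0))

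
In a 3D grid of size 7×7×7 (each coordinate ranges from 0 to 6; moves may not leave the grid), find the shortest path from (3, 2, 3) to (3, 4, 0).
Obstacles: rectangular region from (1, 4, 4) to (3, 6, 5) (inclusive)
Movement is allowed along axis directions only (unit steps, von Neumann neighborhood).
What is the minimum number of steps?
5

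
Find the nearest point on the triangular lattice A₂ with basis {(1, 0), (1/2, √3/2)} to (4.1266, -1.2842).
(4, -1.732)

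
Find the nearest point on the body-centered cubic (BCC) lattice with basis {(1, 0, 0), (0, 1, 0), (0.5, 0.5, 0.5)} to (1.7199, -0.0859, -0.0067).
(2, 0, 0)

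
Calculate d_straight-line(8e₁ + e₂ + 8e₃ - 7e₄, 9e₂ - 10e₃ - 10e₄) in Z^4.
21.4709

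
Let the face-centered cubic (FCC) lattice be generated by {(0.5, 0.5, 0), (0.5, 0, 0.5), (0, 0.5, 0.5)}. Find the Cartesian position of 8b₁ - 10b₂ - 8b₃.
(-1, 0, -9)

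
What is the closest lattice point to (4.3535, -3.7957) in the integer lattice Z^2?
(4, -4)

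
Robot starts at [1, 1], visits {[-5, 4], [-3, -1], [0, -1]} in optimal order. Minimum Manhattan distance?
13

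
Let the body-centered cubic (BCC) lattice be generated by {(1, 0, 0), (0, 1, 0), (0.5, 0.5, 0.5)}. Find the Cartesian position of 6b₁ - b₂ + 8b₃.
(10, 3, 4)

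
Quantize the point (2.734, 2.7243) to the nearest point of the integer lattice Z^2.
(3, 3)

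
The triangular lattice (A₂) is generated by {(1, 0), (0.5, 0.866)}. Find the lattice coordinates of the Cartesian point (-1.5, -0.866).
-b₁ - b₂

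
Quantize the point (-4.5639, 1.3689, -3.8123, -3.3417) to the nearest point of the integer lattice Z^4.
(-5, 1, -4, -3)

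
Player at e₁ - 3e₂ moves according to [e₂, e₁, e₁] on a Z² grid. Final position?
(3, -2)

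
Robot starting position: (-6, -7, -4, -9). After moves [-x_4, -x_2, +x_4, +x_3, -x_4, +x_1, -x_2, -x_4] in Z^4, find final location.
(-5, -9, -3, -11)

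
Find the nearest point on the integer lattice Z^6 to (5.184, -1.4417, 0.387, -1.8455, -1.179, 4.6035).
(5, -1, 0, -2, -1, 5)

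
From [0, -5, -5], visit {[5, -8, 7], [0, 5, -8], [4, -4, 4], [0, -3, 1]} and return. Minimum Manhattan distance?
66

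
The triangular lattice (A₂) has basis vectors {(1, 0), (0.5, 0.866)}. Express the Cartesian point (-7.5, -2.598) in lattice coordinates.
-6b₁ - 3b₂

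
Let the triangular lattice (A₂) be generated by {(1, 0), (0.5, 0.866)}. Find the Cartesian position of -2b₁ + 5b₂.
(0.5, 4.33)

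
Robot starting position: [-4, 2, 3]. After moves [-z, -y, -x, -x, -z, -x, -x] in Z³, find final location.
(-8, 1, 1)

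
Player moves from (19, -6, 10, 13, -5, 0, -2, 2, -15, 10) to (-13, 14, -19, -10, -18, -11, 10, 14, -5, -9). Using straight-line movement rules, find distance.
61.9112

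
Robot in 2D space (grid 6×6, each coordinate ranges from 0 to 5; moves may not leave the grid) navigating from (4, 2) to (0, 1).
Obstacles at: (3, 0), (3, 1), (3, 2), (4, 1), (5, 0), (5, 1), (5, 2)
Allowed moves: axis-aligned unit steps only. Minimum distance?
7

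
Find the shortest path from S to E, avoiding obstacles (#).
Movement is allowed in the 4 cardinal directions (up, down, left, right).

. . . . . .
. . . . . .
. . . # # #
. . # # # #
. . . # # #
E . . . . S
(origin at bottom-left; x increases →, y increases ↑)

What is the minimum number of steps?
5
(one shortest path: (5, 0) → (4, 0) → (3, 0) → (2, 0) → (1, 0) → (0, 0))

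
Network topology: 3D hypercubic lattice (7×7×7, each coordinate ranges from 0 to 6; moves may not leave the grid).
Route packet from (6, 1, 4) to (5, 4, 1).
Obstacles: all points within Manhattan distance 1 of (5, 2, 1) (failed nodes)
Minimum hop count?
7
(one shortest path: (6, 1, 4) → (5, 1, 4) → (5, 2, 4) → (5, 3, 4) → (5, 4, 4) → (5, 4, 3) → (5, 4, 2) → (5, 4, 1))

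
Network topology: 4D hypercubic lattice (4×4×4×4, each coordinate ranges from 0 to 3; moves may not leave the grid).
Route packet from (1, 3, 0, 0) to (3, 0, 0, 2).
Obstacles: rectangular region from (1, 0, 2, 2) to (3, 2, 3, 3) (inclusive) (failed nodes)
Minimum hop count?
7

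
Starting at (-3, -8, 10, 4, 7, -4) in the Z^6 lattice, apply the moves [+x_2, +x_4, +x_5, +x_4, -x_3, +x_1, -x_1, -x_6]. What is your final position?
(-3, -7, 9, 6, 8, -5)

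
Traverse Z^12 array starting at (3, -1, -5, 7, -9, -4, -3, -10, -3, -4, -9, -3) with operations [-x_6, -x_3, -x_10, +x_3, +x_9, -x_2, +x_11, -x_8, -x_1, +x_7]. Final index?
(2, -2, -5, 7, -9, -5, -2, -11, -2, -5, -8, -3)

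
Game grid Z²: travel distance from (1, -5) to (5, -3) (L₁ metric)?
6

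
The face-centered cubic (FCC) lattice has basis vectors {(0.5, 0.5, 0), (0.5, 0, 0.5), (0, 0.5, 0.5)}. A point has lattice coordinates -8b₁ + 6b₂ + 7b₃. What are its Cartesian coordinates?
(-1, -0.5, 6.5)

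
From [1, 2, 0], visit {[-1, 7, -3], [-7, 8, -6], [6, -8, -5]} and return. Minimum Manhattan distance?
70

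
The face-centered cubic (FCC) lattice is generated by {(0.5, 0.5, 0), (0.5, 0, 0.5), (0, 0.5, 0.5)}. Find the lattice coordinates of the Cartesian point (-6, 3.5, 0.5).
-3b₁ - 9b₂ + 10b₃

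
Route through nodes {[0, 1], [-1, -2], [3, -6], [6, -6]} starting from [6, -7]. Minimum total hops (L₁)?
16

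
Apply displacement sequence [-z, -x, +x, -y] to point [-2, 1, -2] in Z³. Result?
(-2, 0, -3)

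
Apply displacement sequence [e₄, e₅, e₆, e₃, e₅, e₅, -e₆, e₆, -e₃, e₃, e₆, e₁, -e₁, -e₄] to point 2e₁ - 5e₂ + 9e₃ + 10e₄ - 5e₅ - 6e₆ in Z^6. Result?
(2, -5, 10, 10, -2, -4)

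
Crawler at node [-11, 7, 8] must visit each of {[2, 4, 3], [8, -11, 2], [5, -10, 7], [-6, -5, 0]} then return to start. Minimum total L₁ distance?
98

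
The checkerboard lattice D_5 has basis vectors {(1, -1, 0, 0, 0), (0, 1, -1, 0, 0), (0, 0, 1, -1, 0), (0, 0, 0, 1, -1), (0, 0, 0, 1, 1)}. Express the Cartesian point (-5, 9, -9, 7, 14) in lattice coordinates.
-5b₁ + 4b₂ - 5b₃ - 6b₄ + 8b₅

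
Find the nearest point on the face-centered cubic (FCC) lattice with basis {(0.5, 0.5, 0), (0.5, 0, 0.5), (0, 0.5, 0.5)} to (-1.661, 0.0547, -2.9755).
(-2, 0, -3)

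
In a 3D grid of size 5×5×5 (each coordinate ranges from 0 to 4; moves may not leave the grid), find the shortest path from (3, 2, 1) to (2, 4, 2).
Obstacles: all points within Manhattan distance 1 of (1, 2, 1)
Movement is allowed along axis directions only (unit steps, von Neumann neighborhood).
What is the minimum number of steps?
4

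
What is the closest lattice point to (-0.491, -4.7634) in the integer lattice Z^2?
(0, -5)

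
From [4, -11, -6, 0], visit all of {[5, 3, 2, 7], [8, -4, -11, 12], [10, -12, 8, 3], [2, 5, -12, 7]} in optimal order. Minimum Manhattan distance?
94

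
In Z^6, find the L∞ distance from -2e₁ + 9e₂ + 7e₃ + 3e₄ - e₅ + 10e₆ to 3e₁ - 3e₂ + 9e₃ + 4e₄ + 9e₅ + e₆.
12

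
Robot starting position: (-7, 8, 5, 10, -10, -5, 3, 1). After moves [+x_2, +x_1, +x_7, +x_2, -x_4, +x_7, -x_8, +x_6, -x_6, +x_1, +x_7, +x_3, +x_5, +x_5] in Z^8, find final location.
(-5, 10, 6, 9, -8, -5, 6, 0)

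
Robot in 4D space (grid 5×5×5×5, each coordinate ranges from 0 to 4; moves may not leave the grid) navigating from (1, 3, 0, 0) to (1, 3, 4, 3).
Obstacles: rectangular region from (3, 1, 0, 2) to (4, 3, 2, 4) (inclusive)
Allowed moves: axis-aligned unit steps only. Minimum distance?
7
(one shortest path: (1, 3, 0, 0) → (1, 3, 1, 0) → (1, 3, 2, 0) → (1, 3, 3, 0) → (1, 3, 4, 0) → (1, 3, 4, 1) → (1, 3, 4, 2) → (1, 3, 4, 3))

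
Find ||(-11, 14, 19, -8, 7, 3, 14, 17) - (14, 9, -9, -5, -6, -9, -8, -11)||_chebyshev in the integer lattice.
28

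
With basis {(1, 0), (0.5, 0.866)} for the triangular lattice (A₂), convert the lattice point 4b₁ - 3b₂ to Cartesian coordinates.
(2.5, -2.598)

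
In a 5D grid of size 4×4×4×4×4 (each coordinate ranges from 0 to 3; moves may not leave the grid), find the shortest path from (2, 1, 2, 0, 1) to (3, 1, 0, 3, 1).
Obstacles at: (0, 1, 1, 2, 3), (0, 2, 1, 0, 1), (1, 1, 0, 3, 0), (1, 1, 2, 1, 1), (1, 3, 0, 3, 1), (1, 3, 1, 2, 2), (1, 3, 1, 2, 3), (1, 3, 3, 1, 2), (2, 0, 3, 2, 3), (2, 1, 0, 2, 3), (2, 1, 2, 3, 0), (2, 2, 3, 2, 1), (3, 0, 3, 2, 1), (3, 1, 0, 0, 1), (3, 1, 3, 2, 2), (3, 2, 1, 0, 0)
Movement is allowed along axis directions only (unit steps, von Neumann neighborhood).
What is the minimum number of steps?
6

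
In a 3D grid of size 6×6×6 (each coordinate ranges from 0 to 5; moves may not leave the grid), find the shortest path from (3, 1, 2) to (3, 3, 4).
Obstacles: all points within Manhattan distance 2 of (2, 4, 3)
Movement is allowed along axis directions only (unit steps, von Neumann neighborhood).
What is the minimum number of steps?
4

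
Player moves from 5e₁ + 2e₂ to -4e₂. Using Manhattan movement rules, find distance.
11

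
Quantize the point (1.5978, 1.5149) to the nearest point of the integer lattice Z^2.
(2, 2)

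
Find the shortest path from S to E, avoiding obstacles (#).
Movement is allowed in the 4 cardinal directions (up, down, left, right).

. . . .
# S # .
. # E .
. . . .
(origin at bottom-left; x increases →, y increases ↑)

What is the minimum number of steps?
6
(one shortest path: (1, 2) → (1, 3) → (2, 3) → (3, 3) → (3, 2) → (3, 1) → (2, 1))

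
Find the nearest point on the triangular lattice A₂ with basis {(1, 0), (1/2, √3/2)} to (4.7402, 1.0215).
(4.5, 0.866)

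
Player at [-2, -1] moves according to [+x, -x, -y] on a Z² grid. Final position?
(-2, -2)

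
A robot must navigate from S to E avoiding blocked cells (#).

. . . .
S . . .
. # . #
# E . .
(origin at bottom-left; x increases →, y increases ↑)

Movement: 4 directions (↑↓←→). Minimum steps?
5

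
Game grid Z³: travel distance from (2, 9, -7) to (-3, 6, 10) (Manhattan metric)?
25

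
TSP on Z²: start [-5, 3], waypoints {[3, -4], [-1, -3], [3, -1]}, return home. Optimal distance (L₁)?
30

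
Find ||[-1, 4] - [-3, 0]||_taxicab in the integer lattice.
6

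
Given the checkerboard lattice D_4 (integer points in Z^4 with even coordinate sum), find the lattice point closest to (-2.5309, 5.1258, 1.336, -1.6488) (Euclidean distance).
(-2, 5, 1, -2)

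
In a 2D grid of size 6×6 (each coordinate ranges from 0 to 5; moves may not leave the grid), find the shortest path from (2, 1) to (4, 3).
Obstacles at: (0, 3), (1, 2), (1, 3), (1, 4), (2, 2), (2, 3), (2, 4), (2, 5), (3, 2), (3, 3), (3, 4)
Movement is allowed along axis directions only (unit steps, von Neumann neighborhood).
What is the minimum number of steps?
4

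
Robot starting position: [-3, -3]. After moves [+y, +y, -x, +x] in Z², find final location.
(-3, -1)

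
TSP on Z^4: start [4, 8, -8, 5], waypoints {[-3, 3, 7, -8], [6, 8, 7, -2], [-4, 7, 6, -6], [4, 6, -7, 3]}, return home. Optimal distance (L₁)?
88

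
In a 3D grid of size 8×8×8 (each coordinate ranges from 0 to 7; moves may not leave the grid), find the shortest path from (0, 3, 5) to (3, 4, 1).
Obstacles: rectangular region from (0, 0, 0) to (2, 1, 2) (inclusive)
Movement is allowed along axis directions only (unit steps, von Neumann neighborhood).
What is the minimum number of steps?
8
(one shortest path: (0, 3, 5) → (1, 3, 5) → (2, 3, 5) → (3, 3, 5) → (3, 4, 5) → (3, 4, 4) → (3, 4, 3) → (3, 4, 2) → (3, 4, 1))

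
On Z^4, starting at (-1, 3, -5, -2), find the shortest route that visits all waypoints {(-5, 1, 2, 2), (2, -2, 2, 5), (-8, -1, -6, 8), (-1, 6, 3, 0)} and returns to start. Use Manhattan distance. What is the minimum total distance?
82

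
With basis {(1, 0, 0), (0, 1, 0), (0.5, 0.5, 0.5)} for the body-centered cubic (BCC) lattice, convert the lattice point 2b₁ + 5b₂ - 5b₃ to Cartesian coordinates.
(-0.5, 2.5, -2.5)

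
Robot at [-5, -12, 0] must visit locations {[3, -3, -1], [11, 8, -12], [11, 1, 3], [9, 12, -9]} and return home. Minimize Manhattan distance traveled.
110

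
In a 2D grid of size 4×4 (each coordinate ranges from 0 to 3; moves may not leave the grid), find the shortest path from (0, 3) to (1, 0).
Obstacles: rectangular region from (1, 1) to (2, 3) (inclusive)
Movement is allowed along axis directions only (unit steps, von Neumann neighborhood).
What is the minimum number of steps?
4
(one shortest path: (0, 3) → (0, 2) → (0, 1) → (0, 0) → (1, 0))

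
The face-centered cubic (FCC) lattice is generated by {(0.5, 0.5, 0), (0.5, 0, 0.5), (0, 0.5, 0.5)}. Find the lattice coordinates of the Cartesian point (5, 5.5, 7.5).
3b₁ + 7b₂ + 8b₃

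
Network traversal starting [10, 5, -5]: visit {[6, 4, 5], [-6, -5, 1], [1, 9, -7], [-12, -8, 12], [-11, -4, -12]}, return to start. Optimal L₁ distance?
134
(one optimal route: (10, 5, -5) → (6, 4, 5) → (-6, -5, 1) → (-12, -8, 12) → (-11, -4, -12) → (1, 9, -7) → (10, 5, -5))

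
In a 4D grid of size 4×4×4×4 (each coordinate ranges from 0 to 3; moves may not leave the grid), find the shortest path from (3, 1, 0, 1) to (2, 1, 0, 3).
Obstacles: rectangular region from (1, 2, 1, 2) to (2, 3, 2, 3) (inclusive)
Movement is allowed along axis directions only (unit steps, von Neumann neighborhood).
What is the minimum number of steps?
3
(one shortest path: (3, 1, 0, 1) → (2, 1, 0, 1) → (2, 1, 0, 2) → (2, 1, 0, 3))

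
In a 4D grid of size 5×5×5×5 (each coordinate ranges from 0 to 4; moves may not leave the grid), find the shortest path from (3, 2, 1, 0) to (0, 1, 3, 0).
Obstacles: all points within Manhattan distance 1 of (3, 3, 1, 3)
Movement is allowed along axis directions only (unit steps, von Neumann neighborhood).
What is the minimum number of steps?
6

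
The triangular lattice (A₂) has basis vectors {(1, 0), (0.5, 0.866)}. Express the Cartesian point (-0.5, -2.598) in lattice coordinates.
b₁ - 3b₂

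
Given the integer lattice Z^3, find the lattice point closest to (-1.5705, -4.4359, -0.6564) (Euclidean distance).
(-2, -4, -1)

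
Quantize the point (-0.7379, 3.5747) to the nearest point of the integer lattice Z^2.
(-1, 4)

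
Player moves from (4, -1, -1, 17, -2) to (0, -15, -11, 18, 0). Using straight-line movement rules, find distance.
17.8045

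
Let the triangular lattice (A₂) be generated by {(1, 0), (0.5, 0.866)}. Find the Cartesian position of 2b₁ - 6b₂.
(-1, -5.196)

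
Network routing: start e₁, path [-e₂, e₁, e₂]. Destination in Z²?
(2, 0)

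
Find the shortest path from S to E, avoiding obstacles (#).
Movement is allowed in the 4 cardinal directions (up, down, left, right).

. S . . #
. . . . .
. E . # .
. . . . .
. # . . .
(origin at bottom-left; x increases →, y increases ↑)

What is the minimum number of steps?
2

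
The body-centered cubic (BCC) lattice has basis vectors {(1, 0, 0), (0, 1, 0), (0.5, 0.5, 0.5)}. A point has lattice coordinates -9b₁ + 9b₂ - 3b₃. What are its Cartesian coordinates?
(-10.5, 7.5, -1.5)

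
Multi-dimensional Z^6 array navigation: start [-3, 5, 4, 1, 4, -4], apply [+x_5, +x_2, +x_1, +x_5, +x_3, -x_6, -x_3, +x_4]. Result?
(-2, 6, 4, 2, 6, -5)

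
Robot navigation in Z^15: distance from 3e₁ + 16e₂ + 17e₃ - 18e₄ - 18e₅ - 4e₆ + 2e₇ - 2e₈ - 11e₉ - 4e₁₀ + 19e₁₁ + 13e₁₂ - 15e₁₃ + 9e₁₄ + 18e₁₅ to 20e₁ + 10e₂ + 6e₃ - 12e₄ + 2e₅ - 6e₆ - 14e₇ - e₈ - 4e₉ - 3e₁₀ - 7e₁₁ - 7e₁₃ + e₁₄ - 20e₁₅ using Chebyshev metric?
38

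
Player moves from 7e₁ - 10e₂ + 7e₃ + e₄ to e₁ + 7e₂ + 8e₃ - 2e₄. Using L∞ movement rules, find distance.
17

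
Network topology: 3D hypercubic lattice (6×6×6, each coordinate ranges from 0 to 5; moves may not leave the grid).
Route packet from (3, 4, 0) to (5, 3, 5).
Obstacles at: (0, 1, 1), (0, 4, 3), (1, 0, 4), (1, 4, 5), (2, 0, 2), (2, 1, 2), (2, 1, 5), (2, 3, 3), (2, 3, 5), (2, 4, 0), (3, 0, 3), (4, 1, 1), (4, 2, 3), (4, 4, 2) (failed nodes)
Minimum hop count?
8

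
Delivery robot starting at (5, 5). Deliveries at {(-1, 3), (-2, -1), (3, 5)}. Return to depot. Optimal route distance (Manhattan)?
26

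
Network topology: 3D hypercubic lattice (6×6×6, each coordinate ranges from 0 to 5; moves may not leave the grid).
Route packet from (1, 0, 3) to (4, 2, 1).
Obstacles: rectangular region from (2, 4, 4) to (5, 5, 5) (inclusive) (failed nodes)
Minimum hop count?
7
(one shortest path: (1, 0, 3) → (2, 0, 3) → (3, 0, 3) → (4, 0, 3) → (4, 1, 3) → (4, 2, 3) → (4, 2, 2) → (4, 2, 1))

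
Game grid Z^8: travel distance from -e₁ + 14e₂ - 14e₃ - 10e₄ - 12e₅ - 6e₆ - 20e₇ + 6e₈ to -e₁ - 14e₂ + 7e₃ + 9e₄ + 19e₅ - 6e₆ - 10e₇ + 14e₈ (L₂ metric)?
52.0673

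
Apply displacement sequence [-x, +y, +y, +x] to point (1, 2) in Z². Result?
(1, 4)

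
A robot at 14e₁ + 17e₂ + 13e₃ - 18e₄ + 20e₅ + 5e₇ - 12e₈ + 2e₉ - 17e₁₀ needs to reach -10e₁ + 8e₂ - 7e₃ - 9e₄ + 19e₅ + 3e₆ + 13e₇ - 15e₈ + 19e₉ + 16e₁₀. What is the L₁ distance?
127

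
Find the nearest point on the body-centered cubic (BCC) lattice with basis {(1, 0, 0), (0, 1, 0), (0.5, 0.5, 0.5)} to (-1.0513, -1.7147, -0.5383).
(-1.5, -1.5, -0.5)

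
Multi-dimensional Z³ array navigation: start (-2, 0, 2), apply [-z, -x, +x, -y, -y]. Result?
(-2, -2, 1)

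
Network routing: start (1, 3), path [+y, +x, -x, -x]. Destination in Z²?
(0, 4)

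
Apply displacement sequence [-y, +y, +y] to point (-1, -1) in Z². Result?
(-1, 0)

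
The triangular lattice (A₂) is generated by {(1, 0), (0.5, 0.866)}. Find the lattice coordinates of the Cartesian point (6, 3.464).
4b₁ + 4b₂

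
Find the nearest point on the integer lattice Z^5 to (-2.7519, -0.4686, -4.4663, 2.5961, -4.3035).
(-3, 0, -4, 3, -4)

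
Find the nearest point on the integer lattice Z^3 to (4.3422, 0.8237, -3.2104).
(4, 1, -3)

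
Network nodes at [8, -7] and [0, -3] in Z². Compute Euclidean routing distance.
8.94427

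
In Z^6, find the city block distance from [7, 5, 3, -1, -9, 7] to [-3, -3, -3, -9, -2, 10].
42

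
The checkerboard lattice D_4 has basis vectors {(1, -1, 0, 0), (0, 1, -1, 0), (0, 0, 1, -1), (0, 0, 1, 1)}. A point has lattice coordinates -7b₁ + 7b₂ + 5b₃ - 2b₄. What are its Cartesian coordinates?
(-7, 14, -4, -7)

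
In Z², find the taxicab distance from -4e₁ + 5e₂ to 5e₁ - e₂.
15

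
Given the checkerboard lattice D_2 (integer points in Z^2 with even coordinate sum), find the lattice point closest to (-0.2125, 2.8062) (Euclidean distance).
(-1, 3)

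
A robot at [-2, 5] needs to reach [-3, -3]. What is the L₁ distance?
9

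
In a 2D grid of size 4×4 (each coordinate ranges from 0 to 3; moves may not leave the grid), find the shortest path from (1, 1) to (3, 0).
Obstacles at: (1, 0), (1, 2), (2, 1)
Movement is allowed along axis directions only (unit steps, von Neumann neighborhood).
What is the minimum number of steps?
9
(one shortest path: (1, 1) → (0, 1) → (0, 2) → (0, 3) → (1, 3) → (2, 3) → (3, 3) → (3, 2) → (3, 1) → (3, 0))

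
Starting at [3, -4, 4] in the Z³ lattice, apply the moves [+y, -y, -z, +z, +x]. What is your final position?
(4, -4, 4)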